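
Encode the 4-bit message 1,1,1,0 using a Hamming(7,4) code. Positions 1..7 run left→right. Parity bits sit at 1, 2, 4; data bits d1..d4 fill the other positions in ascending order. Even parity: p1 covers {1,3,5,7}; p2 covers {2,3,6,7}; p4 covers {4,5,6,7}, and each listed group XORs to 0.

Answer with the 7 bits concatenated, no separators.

Place data at non-parity positions: p1 p2 1 p4 1 1 0
p1 (pos 1,3,5,7): XOR of data positions = 1⊕1⊕0 = 0
p2 (pos 2,3,6,7): XOR of data positions = 1⊕1⊕0 = 0
p4 (pos 4,5,6,7): XOR of data positions = 1⊕1⊕0 = 0
Codeword: 0010110

0010110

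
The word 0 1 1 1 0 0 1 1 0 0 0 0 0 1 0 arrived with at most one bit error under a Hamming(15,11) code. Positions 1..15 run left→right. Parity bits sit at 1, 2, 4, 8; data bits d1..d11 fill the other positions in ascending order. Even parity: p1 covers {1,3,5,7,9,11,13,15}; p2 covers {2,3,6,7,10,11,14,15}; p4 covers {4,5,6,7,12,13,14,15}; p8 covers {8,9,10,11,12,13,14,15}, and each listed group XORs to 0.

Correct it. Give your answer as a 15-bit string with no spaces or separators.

s1 (pos 1,3,5,7,9,11,13,15): 0⊕1⊕0⊕1⊕0⊕0⊕0⊕0 = 0
s2 (pos 2,3,6,7,10,11,14,15): 1⊕1⊕0⊕1⊕0⊕0⊕1⊕0 = 0
s4 (pos 4,5,6,7,12,13,14,15): 1⊕0⊕0⊕1⊕0⊕0⊕1⊕0 = 1
s8 (pos 8,9,10,11,12,13,14,15): 1⊕0⊕0⊕0⊕0⊕0⊕1⊕0 = 0
Syndrome s8…s1 = 0100 → error at position 4.
Flip position 4: 011100110000010 → 011000110000010

011000110000010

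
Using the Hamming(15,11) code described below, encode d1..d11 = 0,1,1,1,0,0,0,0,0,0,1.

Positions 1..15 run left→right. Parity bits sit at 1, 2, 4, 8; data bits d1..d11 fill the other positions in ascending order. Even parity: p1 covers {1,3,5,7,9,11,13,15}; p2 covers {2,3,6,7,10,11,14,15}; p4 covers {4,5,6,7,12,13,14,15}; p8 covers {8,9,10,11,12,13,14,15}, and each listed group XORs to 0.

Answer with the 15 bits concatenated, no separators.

110011110000001

Place data at non-parity positions: p1 p2 0 p4 1 1 1 p8 0 0 0 0 0 0 1
p1 (pos 1,3,5,7,9,11,13,15): XOR of data positions = 0⊕1⊕1⊕0⊕0⊕0⊕1 = 1
p2 (pos 2,3,6,7,10,11,14,15): XOR of data positions = 0⊕1⊕1⊕0⊕0⊕0⊕1 = 1
p4 (pos 4,5,6,7,12,13,14,15): XOR of data positions = 1⊕1⊕1⊕0⊕0⊕0⊕1 = 0
p8 (pos 8,9,10,11,12,13,14,15): XOR of data positions = 0⊕0⊕0⊕0⊕0⊕0⊕1 = 1
Codeword: 110011110000001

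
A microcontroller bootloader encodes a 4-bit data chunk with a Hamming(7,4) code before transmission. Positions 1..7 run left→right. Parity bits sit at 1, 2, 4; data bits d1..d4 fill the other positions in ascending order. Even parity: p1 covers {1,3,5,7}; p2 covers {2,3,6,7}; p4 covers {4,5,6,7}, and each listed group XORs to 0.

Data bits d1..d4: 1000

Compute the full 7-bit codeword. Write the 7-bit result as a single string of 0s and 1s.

1110000

Place data at non-parity positions: p1 p2 1 p4 0 0 0
p1 (pos 1,3,5,7): XOR of data positions = 1⊕0⊕0 = 1
p2 (pos 2,3,6,7): XOR of data positions = 1⊕0⊕0 = 1
p4 (pos 4,5,6,7): XOR of data positions = 0⊕0⊕0 = 0
Codeword: 1110000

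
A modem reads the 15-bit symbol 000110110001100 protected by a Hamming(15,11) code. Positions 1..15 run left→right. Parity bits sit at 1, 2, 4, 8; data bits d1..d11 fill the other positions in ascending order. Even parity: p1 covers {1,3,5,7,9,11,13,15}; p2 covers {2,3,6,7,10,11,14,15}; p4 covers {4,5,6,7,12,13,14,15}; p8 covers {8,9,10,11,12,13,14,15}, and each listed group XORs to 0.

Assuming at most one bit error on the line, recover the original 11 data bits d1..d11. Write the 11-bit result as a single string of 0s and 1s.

s1 (pos 1,3,5,7,9,11,13,15): 0⊕0⊕1⊕1⊕0⊕0⊕1⊕0 = 1
s2 (pos 2,3,6,7,10,11,14,15): 0⊕0⊕0⊕1⊕0⊕0⊕0⊕0 = 1
s4 (pos 4,5,6,7,12,13,14,15): 1⊕1⊕0⊕1⊕1⊕1⊕0⊕0 = 1
s8 (pos 8,9,10,11,12,13,14,15): 1⊕0⊕0⊕0⊕1⊕1⊕0⊕0 = 1
Syndrome s8…s1 = 1111 → error at position 15.
Flip position 15: 000110110001100 → 000110110001101
Read data bits from positions 3,5,6,7,9,10,11,12,13,14,15: 01010001101

01010001101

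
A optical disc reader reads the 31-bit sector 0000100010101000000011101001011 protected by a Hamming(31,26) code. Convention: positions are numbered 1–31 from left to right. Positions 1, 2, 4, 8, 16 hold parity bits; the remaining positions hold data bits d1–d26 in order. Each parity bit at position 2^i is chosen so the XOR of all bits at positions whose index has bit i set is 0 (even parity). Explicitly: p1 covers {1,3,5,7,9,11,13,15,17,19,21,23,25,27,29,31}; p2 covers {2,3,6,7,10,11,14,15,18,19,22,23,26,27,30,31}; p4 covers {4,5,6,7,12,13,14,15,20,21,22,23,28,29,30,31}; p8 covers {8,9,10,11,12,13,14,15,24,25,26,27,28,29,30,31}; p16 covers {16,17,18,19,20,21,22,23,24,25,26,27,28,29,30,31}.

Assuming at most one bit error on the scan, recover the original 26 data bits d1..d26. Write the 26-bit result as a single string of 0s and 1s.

s1 (pos 1,3,5,7,9,11,13,15,17,19,21,23,25,27,29,31): 0⊕0⊕1⊕0⊕1⊕1⊕1⊕0⊕0⊕0⊕1⊕1⊕1⊕0⊕0⊕1 = 0
s2 (pos 2,3,6,7,10,11,14,15,18,19,22,23,26,27,30,31): 0⊕0⊕0⊕0⊕0⊕1⊕0⊕0⊕0⊕0⊕1⊕1⊕0⊕0⊕1⊕1 = 1
s4 (pos 4,5,6,7,12,13,14,15,20,21,22,23,28,29,30,31): 0⊕1⊕0⊕0⊕0⊕1⊕0⊕0⊕0⊕1⊕1⊕1⊕1⊕0⊕1⊕1 = 0
s8 (pos 8,9,10,11,12,13,14,15,24,25,26,27,28,29,30,31): 0⊕1⊕0⊕1⊕0⊕1⊕0⊕0⊕0⊕1⊕0⊕0⊕1⊕0⊕1⊕1 = 1
s16 (pos 16,17,18,19,20,21,22,23,24,25,26,27,28,29,30,31): 0⊕0⊕0⊕0⊕0⊕1⊕1⊕1⊕0⊕1⊕0⊕0⊕1⊕0⊕1⊕1 = 1
Syndrome s16…s1 = 11010 → error at position 26.
Flip position 26: 0000100010101000000011101001011 → 0000100010101000000011101101011
Read data bits from positions 3,5,6,7,9,10,11,12,13,14,15,17,18,19,20,21,22,23,24,25,26,27,28,29,30,31: 01001010100000011101101011

01001010100000011101101011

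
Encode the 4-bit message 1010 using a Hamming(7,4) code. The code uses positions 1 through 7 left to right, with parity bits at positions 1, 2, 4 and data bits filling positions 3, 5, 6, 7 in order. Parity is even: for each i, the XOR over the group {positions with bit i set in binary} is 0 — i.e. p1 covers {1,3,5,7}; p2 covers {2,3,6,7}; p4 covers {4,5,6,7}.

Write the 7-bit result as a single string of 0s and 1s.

1011010

Place data at non-parity positions: p1 p2 1 p4 0 1 0
p1 (pos 1,3,5,7): XOR of data positions = 1⊕0⊕0 = 1
p2 (pos 2,3,6,7): XOR of data positions = 1⊕1⊕0 = 0
p4 (pos 4,5,6,7): XOR of data positions = 0⊕1⊕0 = 1
Codeword: 1011010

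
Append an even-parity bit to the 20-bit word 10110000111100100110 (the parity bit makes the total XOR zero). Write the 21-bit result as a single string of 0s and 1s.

XOR of the 20 data bits: 1⊕0⊕1⊕1⊕0⊕0⊕0⊕0⊕1⊕1⊕1⊕1⊕0⊕0⊕1⊕0⊕0⊕1⊕1⊕0 = 0
Parity bit = 0 (so all 21 bits XOR to 0).

101100001111001001100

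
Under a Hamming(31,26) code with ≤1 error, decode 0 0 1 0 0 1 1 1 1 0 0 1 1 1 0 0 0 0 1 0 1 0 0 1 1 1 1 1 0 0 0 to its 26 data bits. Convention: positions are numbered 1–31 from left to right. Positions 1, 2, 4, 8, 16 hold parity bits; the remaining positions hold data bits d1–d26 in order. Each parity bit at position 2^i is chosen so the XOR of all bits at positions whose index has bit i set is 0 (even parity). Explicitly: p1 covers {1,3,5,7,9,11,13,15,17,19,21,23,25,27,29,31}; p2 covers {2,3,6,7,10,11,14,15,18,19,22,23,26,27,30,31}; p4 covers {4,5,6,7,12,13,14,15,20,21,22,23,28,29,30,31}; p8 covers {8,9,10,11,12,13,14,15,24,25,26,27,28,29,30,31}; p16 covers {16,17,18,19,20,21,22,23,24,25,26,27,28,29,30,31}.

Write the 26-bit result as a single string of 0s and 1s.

10111001110001011011111000

s1 (pos 1,3,5,7,9,11,13,15,17,19,21,23,25,27,29,31): 0⊕1⊕0⊕1⊕1⊕0⊕1⊕0⊕0⊕1⊕1⊕0⊕1⊕1⊕0⊕0 = 0
s2 (pos 2,3,6,7,10,11,14,15,18,19,22,23,26,27,30,31): 0⊕1⊕1⊕1⊕0⊕0⊕1⊕0⊕0⊕1⊕0⊕0⊕1⊕1⊕0⊕0 = 1
s4 (pos 4,5,6,7,12,13,14,15,20,21,22,23,28,29,30,31): 0⊕0⊕1⊕1⊕1⊕1⊕1⊕0⊕0⊕1⊕0⊕0⊕1⊕0⊕0⊕0 = 1
s8 (pos 8,9,10,11,12,13,14,15,24,25,26,27,28,29,30,31): 1⊕1⊕0⊕0⊕1⊕1⊕1⊕0⊕1⊕1⊕1⊕1⊕1⊕0⊕0⊕0 = 0
s16 (pos 16,17,18,19,20,21,22,23,24,25,26,27,28,29,30,31): 0⊕0⊕0⊕1⊕0⊕1⊕0⊕0⊕1⊕1⊕1⊕1⊕1⊕0⊕0⊕0 = 1
Syndrome s16…s1 = 10110 → error at position 22.
Flip position 22: 0010011110011100001010011111000 → 0010011110011100001011011111000
Read data bits from positions 3,5,6,7,9,10,11,12,13,14,15,17,18,19,20,21,22,23,24,25,26,27,28,29,30,31: 10111001110001011011111000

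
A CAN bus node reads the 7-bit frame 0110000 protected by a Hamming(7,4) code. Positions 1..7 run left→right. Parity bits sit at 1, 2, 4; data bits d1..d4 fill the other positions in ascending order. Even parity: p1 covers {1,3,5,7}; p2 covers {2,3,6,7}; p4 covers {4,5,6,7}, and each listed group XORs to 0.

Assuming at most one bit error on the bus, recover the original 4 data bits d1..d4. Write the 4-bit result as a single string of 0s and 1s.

1000

s1 (pos 1,3,5,7): 0⊕1⊕0⊕0 = 1
s2 (pos 2,3,6,7): 1⊕1⊕0⊕0 = 0
s4 (pos 4,5,6,7): 0⊕0⊕0⊕0 = 0
Syndrome s4…s1 = 001 → error at position 1.
Flip position 1: 0110000 → 1110000
Read data bits from positions 3,5,6,7: 1000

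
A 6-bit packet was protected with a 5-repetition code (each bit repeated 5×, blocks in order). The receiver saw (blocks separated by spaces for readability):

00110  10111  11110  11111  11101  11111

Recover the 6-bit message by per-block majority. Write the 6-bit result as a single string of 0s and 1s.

011111

Block 1 (00110): 2 ones → 0
Block 2 (10111): 4 ones → 1
Block 3 (11110): 4 ones → 1
Block 4 (11111): 5 ones → 1
Block 5 (11101): 4 ones → 1
Block 6 (11111): 5 ones → 1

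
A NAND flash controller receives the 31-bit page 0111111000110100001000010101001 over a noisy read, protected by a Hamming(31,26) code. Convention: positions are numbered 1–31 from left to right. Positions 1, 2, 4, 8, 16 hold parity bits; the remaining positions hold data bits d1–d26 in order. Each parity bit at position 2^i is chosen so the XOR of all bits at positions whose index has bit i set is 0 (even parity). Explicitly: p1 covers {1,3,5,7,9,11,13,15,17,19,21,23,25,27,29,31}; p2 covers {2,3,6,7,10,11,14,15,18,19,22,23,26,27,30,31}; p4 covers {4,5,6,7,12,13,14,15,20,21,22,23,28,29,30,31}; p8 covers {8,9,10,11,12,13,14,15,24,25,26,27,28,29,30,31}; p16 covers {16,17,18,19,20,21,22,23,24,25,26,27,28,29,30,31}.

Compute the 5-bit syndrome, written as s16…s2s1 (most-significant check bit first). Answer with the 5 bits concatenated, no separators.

s1 (pos 1,3,5,7,9,11,13,15,17,19,21,23,25,27,29,31): 0⊕1⊕1⊕1⊕0⊕1⊕0⊕0⊕0⊕1⊕0⊕0⊕0⊕0⊕0⊕1 = 0
s2 (pos 2,3,6,7,10,11,14,15,18,19,22,23,26,27,30,31): 1⊕1⊕1⊕1⊕0⊕1⊕1⊕0⊕0⊕1⊕0⊕0⊕1⊕0⊕0⊕1 = 1
s4 (pos 4,5,6,7,12,13,14,15,20,21,22,23,28,29,30,31): 1⊕1⊕1⊕1⊕1⊕0⊕1⊕0⊕0⊕0⊕0⊕0⊕1⊕0⊕0⊕1 = 0
s8 (pos 8,9,10,11,12,13,14,15,24,25,26,27,28,29,30,31): 0⊕0⊕0⊕1⊕1⊕0⊕1⊕0⊕1⊕0⊕1⊕0⊕1⊕0⊕0⊕1 = 1
s16 (pos 16,17,18,19,20,21,22,23,24,25,26,27,28,29,30,31): 0⊕0⊕0⊕1⊕0⊕0⊕0⊕0⊕1⊕0⊕1⊕0⊕1⊕0⊕0⊕1 = 1
Syndrome s16…s1 = 11010 → error at position 26.

11010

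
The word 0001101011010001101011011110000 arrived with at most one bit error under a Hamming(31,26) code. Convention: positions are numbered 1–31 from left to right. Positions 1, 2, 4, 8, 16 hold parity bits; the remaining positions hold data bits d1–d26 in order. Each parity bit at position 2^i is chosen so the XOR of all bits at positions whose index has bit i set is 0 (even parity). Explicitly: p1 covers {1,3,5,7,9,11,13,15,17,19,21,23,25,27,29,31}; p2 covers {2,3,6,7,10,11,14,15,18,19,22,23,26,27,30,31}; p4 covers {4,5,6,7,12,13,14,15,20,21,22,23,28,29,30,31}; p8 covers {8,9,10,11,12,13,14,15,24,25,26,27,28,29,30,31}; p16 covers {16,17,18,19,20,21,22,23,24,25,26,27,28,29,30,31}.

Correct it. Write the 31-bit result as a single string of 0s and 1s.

0001101011010001101011001110000

s1 (pos 1,3,5,7,9,11,13,15,17,19,21,23,25,27,29,31): 0⊕0⊕1⊕1⊕1⊕0⊕0⊕0⊕1⊕1⊕1⊕0⊕1⊕1⊕0⊕0 = 0
s2 (pos 2,3,6,7,10,11,14,15,18,19,22,23,26,27,30,31): 0⊕0⊕0⊕1⊕1⊕0⊕0⊕0⊕0⊕1⊕1⊕0⊕1⊕1⊕0⊕0 = 0
s4 (pos 4,5,6,7,12,13,14,15,20,21,22,23,28,29,30,31): 1⊕1⊕0⊕1⊕1⊕0⊕0⊕0⊕0⊕1⊕1⊕0⊕0⊕0⊕0⊕0 = 0
s8 (pos 8,9,10,11,12,13,14,15,24,25,26,27,28,29,30,31): 0⊕1⊕1⊕0⊕1⊕0⊕0⊕0⊕1⊕1⊕1⊕1⊕0⊕0⊕0⊕0 = 1
s16 (pos 16,17,18,19,20,21,22,23,24,25,26,27,28,29,30,31): 1⊕1⊕0⊕1⊕0⊕1⊕1⊕0⊕1⊕1⊕1⊕1⊕0⊕0⊕0⊕0 = 1
Syndrome s16…s1 = 11000 → error at position 24.
Flip position 24: 0001101011010001101011011110000 → 0001101011010001101011001110000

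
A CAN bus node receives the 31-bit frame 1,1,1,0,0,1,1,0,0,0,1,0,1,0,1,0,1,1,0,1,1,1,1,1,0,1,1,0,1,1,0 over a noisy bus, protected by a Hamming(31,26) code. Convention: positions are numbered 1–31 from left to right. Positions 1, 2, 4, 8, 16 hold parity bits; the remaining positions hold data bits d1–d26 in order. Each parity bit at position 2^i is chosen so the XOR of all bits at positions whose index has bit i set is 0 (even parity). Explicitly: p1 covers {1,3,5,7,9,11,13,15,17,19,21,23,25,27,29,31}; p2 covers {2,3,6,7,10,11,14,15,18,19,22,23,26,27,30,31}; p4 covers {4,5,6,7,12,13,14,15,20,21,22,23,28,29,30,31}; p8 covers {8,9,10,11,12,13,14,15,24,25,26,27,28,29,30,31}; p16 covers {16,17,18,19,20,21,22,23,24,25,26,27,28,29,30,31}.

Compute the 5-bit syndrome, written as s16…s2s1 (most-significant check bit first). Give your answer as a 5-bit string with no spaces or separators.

s1 (pos 1,3,5,7,9,11,13,15,17,19,21,23,25,27,29,31): 1⊕1⊕0⊕1⊕0⊕1⊕1⊕1⊕1⊕0⊕1⊕1⊕0⊕1⊕1⊕0 = 1
s2 (pos 2,3,6,7,10,11,14,15,18,19,22,23,26,27,30,31): 1⊕1⊕1⊕1⊕0⊕1⊕0⊕1⊕1⊕0⊕1⊕1⊕1⊕1⊕1⊕0 = 0
s4 (pos 4,5,6,7,12,13,14,15,20,21,22,23,28,29,30,31): 0⊕0⊕1⊕1⊕0⊕1⊕0⊕1⊕1⊕1⊕1⊕1⊕0⊕1⊕1⊕0 = 0
s8 (pos 8,9,10,11,12,13,14,15,24,25,26,27,28,29,30,31): 0⊕0⊕0⊕1⊕0⊕1⊕0⊕1⊕1⊕0⊕1⊕1⊕0⊕1⊕1⊕0 = 0
s16 (pos 16,17,18,19,20,21,22,23,24,25,26,27,28,29,30,31): 0⊕1⊕1⊕0⊕1⊕1⊕1⊕1⊕1⊕0⊕1⊕1⊕0⊕1⊕1⊕0 = 1
Syndrome s16…s1 = 10001 → error at position 17.

10001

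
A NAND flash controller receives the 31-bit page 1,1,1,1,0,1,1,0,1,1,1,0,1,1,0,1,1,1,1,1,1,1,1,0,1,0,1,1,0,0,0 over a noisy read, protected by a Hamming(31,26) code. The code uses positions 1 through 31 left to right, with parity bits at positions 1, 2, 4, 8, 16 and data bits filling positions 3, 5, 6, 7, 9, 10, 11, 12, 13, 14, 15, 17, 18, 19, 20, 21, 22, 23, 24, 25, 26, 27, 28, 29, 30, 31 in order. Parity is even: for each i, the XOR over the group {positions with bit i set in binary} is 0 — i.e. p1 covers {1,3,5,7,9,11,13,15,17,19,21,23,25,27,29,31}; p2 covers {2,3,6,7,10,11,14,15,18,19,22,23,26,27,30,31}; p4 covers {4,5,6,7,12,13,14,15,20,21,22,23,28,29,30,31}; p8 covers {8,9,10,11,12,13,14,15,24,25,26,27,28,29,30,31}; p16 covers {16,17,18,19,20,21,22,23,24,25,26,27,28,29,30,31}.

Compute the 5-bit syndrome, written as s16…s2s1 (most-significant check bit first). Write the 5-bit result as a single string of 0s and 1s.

10000

s1 (pos 1,3,5,7,9,11,13,15,17,19,21,23,25,27,29,31): 1⊕1⊕0⊕1⊕1⊕1⊕1⊕0⊕1⊕1⊕1⊕1⊕1⊕1⊕0⊕0 = 0
s2 (pos 2,3,6,7,10,11,14,15,18,19,22,23,26,27,30,31): 1⊕1⊕1⊕1⊕1⊕1⊕1⊕0⊕1⊕1⊕1⊕1⊕0⊕1⊕0⊕0 = 0
s4 (pos 4,5,6,7,12,13,14,15,20,21,22,23,28,29,30,31): 1⊕0⊕1⊕1⊕0⊕1⊕1⊕0⊕1⊕1⊕1⊕1⊕1⊕0⊕0⊕0 = 0
s8 (pos 8,9,10,11,12,13,14,15,24,25,26,27,28,29,30,31): 0⊕1⊕1⊕1⊕0⊕1⊕1⊕0⊕0⊕1⊕0⊕1⊕1⊕0⊕0⊕0 = 0
s16 (pos 16,17,18,19,20,21,22,23,24,25,26,27,28,29,30,31): 1⊕1⊕1⊕1⊕1⊕1⊕1⊕1⊕0⊕1⊕0⊕1⊕1⊕0⊕0⊕0 = 1
Syndrome s16…s1 = 10000 → error at position 16.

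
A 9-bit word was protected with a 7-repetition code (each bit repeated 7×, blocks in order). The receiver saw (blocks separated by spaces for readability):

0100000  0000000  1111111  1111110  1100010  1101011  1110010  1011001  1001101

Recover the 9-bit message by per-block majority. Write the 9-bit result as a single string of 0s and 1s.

001101111

Block 1 (0100000): 1 one → 0
Block 2 (0000000): 0 ones → 0
Block 3 (1111111): 7 ones → 1
Block 4 (1111110): 6 ones → 1
Block 5 (1100010): 3 ones → 0
Block 6 (1101011): 5 ones → 1
Block 7 (1110010): 4 ones → 1
Block 8 (1011001): 4 ones → 1
Block 9 (1001101): 4 ones → 1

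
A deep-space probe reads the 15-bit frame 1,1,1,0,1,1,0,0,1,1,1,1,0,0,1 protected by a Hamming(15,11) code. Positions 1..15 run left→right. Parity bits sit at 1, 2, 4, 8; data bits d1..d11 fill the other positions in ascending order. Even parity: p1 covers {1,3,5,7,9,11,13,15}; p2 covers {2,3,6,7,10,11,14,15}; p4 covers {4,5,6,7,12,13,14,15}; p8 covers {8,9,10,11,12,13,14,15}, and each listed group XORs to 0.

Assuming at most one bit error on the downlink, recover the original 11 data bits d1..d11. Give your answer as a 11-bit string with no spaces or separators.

s1 (pos 1,3,5,7,9,11,13,15): 1⊕1⊕1⊕0⊕1⊕1⊕0⊕1 = 0
s2 (pos 2,3,6,7,10,11,14,15): 1⊕1⊕1⊕0⊕1⊕1⊕0⊕1 = 0
s4 (pos 4,5,6,7,12,13,14,15): 0⊕1⊕1⊕0⊕1⊕0⊕0⊕1 = 0
s8 (pos 8,9,10,11,12,13,14,15): 0⊕1⊕1⊕1⊕1⊕0⊕0⊕1 = 1
Syndrome s8…s1 = 1000 → error at position 8.
Flip position 8: 111011001111001 → 111011011111001
Read data bits from positions 3,5,6,7,9,10,11,12,13,14,15: 11101111001

11101111001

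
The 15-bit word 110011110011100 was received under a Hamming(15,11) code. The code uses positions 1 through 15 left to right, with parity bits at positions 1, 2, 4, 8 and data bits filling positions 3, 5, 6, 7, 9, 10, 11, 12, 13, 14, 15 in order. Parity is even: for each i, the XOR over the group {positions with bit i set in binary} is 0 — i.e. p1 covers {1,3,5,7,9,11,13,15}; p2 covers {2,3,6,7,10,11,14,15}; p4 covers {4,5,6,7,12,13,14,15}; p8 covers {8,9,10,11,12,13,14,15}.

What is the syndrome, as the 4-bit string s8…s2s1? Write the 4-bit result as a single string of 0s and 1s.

0101

s1 (pos 1,3,5,7,9,11,13,15): 1⊕0⊕1⊕1⊕0⊕1⊕1⊕0 = 1
s2 (pos 2,3,6,7,10,11,14,15): 1⊕0⊕1⊕1⊕0⊕1⊕0⊕0 = 0
s4 (pos 4,5,6,7,12,13,14,15): 0⊕1⊕1⊕1⊕1⊕1⊕0⊕0 = 1
s8 (pos 8,9,10,11,12,13,14,15): 1⊕0⊕0⊕1⊕1⊕1⊕0⊕0 = 0
Syndrome s8…s1 = 0101 → error at position 5.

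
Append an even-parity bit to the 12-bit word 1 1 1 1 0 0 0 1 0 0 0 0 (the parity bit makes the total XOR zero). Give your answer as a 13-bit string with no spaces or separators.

XOR of the 12 data bits: 1⊕1⊕1⊕1⊕0⊕0⊕0⊕1⊕0⊕0⊕0⊕0 = 1
Parity bit = 1 (so all 13 bits XOR to 0).

1111000100001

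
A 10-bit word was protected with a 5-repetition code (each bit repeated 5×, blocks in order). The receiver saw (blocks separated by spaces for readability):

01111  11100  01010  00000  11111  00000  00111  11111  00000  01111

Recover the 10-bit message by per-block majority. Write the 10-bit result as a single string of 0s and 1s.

1100101101

Block 1 (01111): 4 ones → 1
Block 2 (11100): 3 ones → 1
Block 3 (01010): 2 ones → 0
Block 4 (00000): 0 ones → 0
Block 5 (11111): 5 ones → 1
Block 6 (00000): 0 ones → 0
Block 7 (00111): 3 ones → 1
Block 8 (11111): 5 ones → 1
Block 9 (00000): 0 ones → 0
Block 10 (01111): 4 ones → 1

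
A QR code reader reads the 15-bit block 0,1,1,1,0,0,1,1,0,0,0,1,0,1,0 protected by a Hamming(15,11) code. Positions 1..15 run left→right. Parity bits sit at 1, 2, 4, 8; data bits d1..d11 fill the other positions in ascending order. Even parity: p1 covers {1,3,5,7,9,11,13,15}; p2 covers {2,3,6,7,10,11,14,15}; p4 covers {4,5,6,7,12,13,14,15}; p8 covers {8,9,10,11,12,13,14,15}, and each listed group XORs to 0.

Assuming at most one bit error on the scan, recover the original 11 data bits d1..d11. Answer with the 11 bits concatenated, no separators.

s1 (pos 1,3,5,7,9,11,13,15): 0⊕1⊕0⊕1⊕0⊕0⊕0⊕0 = 0
s2 (pos 2,3,6,7,10,11,14,15): 1⊕1⊕0⊕1⊕0⊕0⊕1⊕0 = 0
s4 (pos 4,5,6,7,12,13,14,15): 1⊕0⊕0⊕1⊕1⊕0⊕1⊕0 = 0
s8 (pos 8,9,10,11,12,13,14,15): 1⊕0⊕0⊕0⊕1⊕0⊕1⊕0 = 1
Syndrome s8…s1 = 1000 → error at position 8.
Flip position 8: 011100110001010 → 011100100001010
Read data bits from positions 3,5,6,7,9,10,11,12,13,14,15: 10010001010

10010001010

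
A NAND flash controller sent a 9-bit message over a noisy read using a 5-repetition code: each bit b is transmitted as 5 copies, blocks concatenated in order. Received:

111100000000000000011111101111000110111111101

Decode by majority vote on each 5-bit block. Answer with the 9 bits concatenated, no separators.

Block 1 (11110): 4 ones → 1
Block 2 (00000): 0 ones → 0
Block 3 (00000): 0 ones → 0
Block 4 (00001): 1 one → 0
Block 5 (11111): 5 ones → 1
Block 6 (01111): 4 ones → 1
Block 7 (00011): 2 ones → 0
Block 8 (01111): 4 ones → 1
Block 9 (11101): 4 ones → 1

100011011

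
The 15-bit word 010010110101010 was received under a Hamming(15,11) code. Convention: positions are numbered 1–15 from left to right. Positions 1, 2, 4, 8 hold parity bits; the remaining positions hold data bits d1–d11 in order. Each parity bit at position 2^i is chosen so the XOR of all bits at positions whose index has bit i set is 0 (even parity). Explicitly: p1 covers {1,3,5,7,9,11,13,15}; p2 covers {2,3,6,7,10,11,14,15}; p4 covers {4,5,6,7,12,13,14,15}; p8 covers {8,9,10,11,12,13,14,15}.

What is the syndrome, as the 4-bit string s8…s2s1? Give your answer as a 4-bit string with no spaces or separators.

s1 (pos 1,3,5,7,9,11,13,15): 0⊕0⊕1⊕1⊕0⊕0⊕0⊕0 = 0
s2 (pos 2,3,6,7,10,11,14,15): 1⊕0⊕0⊕1⊕1⊕0⊕1⊕0 = 0
s4 (pos 4,5,6,7,12,13,14,15): 0⊕1⊕0⊕1⊕1⊕0⊕1⊕0 = 0
s8 (pos 8,9,10,11,12,13,14,15): 1⊕0⊕1⊕0⊕1⊕0⊕1⊕0 = 0
Syndrome s8…s1 = 0000 → no error.

0000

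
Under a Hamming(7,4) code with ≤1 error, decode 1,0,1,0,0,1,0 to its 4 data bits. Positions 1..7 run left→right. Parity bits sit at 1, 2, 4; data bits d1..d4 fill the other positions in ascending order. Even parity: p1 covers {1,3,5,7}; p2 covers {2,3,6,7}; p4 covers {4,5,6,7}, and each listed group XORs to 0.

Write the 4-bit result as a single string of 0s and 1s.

s1 (pos 1,3,5,7): 1⊕1⊕0⊕0 = 0
s2 (pos 2,3,6,7): 0⊕1⊕1⊕0 = 0
s4 (pos 4,5,6,7): 0⊕0⊕1⊕0 = 1
Syndrome s4…s1 = 100 → error at position 4.
Flip position 4: 1010010 → 1011010
Read data bits from positions 3,5,6,7: 1010

1010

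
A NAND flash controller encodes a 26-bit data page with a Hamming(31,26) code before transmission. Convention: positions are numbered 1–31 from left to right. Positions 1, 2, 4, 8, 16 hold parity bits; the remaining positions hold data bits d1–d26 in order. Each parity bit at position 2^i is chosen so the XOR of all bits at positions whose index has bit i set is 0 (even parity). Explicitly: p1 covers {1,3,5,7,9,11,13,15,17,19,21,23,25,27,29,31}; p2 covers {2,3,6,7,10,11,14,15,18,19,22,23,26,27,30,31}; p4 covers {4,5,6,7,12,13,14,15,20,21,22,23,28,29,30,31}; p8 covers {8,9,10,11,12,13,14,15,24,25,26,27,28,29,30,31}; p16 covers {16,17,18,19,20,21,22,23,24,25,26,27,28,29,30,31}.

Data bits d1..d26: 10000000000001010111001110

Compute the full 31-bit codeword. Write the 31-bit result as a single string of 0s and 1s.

Place data at non-parity positions: p1 p2 1 p4 0 0 0 p8 0 0 0 0 0 0 0 p16 0 0 1 0 1 0 1 1 1 0 0 1 1 1 0
p1 (pos 1,3,5,7,9,11,13,15,17,19,21,23,25,27,29,31): XOR of data positions = 1⊕0⊕0⊕0⊕0⊕0⊕0⊕0⊕1⊕1⊕1⊕1⊕0⊕1⊕0 = 0
p2 (pos 2,3,6,7,10,11,14,15,18,19,22,23,26,27,30,31): XOR of data positions = 1⊕0⊕0⊕0⊕0⊕0⊕0⊕0⊕1⊕0⊕1⊕0⊕0⊕1⊕0 = 0
p4 (pos 4,5,6,7,12,13,14,15,20,21,22,23,28,29,30,31): XOR of data positions = 0⊕0⊕0⊕0⊕0⊕0⊕0⊕0⊕1⊕0⊕1⊕1⊕1⊕1⊕0 = 1
p8 (pos 8,9,10,11,12,13,14,15,24,25,26,27,28,29,30,31): XOR of data positions = 0⊕0⊕0⊕0⊕0⊕0⊕0⊕1⊕1⊕0⊕0⊕1⊕1⊕1⊕0 = 1
p16 (pos 16,17,18,19,20,21,22,23,24,25,26,27,28,29,30,31): XOR of data positions = 0⊕0⊕1⊕0⊕1⊕0⊕1⊕1⊕1⊕0⊕0⊕1⊕1⊕1⊕0 = 0
Codeword: 0011000100000000001010111001110

0011000100000000001010111001110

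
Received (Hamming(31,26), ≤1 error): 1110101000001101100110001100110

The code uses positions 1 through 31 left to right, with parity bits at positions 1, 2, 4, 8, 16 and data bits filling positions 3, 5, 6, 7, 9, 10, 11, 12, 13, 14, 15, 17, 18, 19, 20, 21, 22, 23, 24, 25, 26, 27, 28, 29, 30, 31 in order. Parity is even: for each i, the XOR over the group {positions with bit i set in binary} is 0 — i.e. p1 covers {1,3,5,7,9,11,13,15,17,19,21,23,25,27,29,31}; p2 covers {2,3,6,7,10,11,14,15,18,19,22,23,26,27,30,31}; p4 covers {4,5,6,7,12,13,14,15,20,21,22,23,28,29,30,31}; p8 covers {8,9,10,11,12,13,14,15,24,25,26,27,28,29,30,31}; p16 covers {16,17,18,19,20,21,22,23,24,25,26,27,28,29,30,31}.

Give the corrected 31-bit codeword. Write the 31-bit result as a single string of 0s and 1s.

s1 (pos 1,3,5,7,9,11,13,15,17,19,21,23,25,27,29,31): 1⊕1⊕1⊕1⊕0⊕0⊕1⊕0⊕1⊕0⊕1⊕0⊕1⊕0⊕1⊕0 = 1
s2 (pos 2,3,6,7,10,11,14,15,18,19,22,23,26,27,30,31): 1⊕1⊕0⊕1⊕0⊕0⊕1⊕0⊕0⊕0⊕0⊕0⊕1⊕0⊕1⊕0 = 0
s4 (pos 4,5,6,7,12,13,14,15,20,21,22,23,28,29,30,31): 0⊕1⊕0⊕1⊕0⊕1⊕1⊕0⊕1⊕1⊕0⊕0⊕0⊕1⊕1⊕0 = 0
s8 (pos 8,9,10,11,12,13,14,15,24,25,26,27,28,29,30,31): 0⊕0⊕0⊕0⊕0⊕1⊕1⊕0⊕0⊕1⊕1⊕0⊕0⊕1⊕1⊕0 = 0
s16 (pos 16,17,18,19,20,21,22,23,24,25,26,27,28,29,30,31): 1⊕1⊕0⊕0⊕1⊕1⊕0⊕0⊕0⊕1⊕1⊕0⊕0⊕1⊕1⊕0 = 0
Syndrome s16…s1 = 00001 → error at position 1.
Flip position 1: 1110101000001101100110001100110 → 0110101000001101100110001100110

0110101000001101100110001100110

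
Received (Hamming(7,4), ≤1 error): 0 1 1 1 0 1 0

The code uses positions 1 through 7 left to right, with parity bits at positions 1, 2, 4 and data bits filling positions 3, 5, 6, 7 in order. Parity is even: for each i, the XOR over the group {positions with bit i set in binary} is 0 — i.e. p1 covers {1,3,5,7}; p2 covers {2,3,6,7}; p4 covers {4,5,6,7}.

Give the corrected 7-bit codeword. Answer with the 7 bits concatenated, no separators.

0101010

s1 (pos 1,3,5,7): 0⊕1⊕0⊕0 = 1
s2 (pos 2,3,6,7): 1⊕1⊕1⊕0 = 1
s4 (pos 4,5,6,7): 1⊕0⊕1⊕0 = 0
Syndrome s4…s1 = 011 → error at position 3.
Flip position 3: 0111010 → 0101010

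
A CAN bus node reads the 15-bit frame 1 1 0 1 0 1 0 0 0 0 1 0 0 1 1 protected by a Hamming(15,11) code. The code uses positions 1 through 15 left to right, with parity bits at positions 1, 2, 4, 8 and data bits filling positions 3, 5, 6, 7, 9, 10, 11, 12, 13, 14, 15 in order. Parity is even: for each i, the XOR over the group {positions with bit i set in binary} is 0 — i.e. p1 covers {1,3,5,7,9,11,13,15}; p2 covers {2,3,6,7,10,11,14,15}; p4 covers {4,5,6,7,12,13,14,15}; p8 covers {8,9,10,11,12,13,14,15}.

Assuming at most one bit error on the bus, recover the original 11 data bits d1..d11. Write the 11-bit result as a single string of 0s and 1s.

s1 (pos 1,3,5,7,9,11,13,15): 1⊕0⊕0⊕0⊕0⊕1⊕0⊕1 = 1
s2 (pos 2,3,6,7,10,11,14,15): 1⊕0⊕1⊕0⊕0⊕1⊕1⊕1 = 1
s4 (pos 4,5,6,7,12,13,14,15): 1⊕0⊕1⊕0⊕0⊕0⊕1⊕1 = 0
s8 (pos 8,9,10,11,12,13,14,15): 0⊕0⊕0⊕1⊕0⊕0⊕1⊕1 = 1
Syndrome s8…s1 = 1011 → error at position 11.
Flip position 11: 110101000010011 → 110101000000011
Read data bits from positions 3,5,6,7,9,10,11,12,13,14,15: 00100000011

00100000011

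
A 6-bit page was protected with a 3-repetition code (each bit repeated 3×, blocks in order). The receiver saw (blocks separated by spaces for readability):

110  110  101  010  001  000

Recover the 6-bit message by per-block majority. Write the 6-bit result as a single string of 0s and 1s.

Block 1 (110): 2 ones → 1
Block 2 (110): 2 ones → 1
Block 3 (101): 2 ones → 1
Block 4 (010): 1 one → 0
Block 5 (001): 1 one → 0
Block 6 (000): 0 ones → 0

111000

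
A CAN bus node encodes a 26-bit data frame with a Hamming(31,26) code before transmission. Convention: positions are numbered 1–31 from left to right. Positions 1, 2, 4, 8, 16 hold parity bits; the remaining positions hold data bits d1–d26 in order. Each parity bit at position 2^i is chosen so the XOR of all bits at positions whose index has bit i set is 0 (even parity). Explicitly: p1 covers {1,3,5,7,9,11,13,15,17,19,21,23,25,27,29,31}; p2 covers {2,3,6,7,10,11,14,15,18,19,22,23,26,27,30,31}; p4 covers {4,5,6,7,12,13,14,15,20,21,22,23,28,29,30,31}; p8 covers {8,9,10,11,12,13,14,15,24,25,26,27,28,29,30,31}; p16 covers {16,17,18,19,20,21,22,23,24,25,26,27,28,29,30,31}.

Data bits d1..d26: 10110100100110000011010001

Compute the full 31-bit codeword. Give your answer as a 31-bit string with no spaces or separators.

Place data at non-parity positions: p1 p2 1 p4 0 1 1 p8 0 1 0 0 1 0 0 p16 1 1 0 0 0 0 0 1 1 0 1 0 0 0 1
p1 (pos 1,3,5,7,9,11,13,15,17,19,21,23,25,27,29,31): XOR of data positions = 1⊕0⊕1⊕0⊕0⊕1⊕0⊕1⊕0⊕0⊕0⊕1⊕1⊕0⊕1 = 1
p2 (pos 2,3,6,7,10,11,14,15,18,19,22,23,26,27,30,31): XOR of data positions = 1⊕1⊕1⊕1⊕0⊕0⊕0⊕1⊕0⊕0⊕0⊕0⊕1⊕0⊕1 = 1
p4 (pos 4,5,6,7,12,13,14,15,20,21,22,23,28,29,30,31): XOR of data positions = 0⊕1⊕1⊕0⊕1⊕0⊕0⊕0⊕0⊕0⊕0⊕0⊕0⊕0⊕1 = 0
p8 (pos 8,9,10,11,12,13,14,15,24,25,26,27,28,29,30,31): XOR of data positions = 0⊕1⊕0⊕0⊕1⊕0⊕0⊕1⊕1⊕0⊕1⊕0⊕0⊕0⊕1 = 0
p16 (pos 16,17,18,19,20,21,22,23,24,25,26,27,28,29,30,31): XOR of data positions = 1⊕1⊕0⊕0⊕0⊕0⊕0⊕1⊕1⊕0⊕1⊕0⊕0⊕0⊕1 = 0
Codeword: 1110011001001000110000011010001

1110011001001000110000011010001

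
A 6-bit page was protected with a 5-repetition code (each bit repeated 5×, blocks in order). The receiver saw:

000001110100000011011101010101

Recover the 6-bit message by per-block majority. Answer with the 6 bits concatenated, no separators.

010111

Block 1 (00000): 0 ones → 0
Block 2 (11101): 4 ones → 1
Block 3 (00000): 0 ones → 0
Block 4 (01101): 3 ones → 1
Block 5 (11010): 3 ones → 1
Block 6 (10101): 3 ones → 1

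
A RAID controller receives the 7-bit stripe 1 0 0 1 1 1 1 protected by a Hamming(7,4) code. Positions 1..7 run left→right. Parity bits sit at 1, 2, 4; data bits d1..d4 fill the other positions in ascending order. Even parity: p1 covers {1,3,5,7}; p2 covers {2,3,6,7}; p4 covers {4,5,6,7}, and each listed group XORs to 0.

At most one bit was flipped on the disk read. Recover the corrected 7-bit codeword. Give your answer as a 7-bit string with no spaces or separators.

s1 (pos 1,3,5,7): 1⊕0⊕1⊕1 = 1
s2 (pos 2,3,6,7): 0⊕0⊕1⊕1 = 0
s4 (pos 4,5,6,7): 1⊕1⊕1⊕1 = 0
Syndrome s4…s1 = 001 → error at position 1.
Flip position 1: 1001111 → 0001111

0001111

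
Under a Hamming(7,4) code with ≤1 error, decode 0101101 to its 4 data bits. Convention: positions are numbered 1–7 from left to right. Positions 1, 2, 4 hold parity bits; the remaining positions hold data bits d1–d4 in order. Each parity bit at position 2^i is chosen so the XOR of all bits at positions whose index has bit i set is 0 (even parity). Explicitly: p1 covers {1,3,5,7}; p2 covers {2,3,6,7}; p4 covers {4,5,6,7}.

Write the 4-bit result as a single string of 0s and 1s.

s1 (pos 1,3,5,7): 0⊕0⊕1⊕1 = 0
s2 (pos 2,3,6,7): 1⊕0⊕0⊕1 = 0
s4 (pos 4,5,6,7): 1⊕1⊕0⊕1 = 1
Syndrome s4…s1 = 100 → error at position 4.
Flip position 4: 0101101 → 0100101
Read data bits from positions 3,5,6,7: 0101

0101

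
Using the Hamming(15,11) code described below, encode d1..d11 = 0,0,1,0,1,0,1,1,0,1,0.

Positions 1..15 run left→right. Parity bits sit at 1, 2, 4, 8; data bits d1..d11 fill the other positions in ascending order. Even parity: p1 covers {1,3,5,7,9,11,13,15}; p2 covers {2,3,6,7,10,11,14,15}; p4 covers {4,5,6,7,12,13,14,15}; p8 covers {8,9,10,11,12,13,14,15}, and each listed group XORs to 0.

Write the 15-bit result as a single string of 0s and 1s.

010101001011010

Place data at non-parity positions: p1 p2 0 p4 0 1 0 p8 1 0 1 1 0 1 0
p1 (pos 1,3,5,7,9,11,13,15): XOR of data positions = 0⊕0⊕0⊕1⊕1⊕0⊕0 = 0
p2 (pos 2,3,6,7,10,11,14,15): XOR of data positions = 0⊕1⊕0⊕0⊕1⊕1⊕0 = 1
p4 (pos 4,5,6,7,12,13,14,15): XOR of data positions = 0⊕1⊕0⊕1⊕0⊕1⊕0 = 1
p8 (pos 8,9,10,11,12,13,14,15): XOR of data positions = 1⊕0⊕1⊕1⊕0⊕1⊕0 = 0
Codeword: 010101001011010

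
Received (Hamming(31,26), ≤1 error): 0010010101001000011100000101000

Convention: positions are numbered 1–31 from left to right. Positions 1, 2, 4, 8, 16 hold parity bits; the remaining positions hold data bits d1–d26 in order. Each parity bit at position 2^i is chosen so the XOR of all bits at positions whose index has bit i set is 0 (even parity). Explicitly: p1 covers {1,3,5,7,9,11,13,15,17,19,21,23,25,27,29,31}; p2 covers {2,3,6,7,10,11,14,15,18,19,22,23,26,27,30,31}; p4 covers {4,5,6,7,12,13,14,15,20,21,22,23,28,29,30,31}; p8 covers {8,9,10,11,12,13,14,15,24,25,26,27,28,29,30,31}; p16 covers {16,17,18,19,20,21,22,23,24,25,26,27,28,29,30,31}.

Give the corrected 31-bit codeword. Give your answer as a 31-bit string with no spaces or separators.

0010010101001000011100001101000

s1 (pos 1,3,5,7,9,11,13,15,17,19,21,23,25,27,29,31): 0⊕1⊕0⊕0⊕0⊕0⊕1⊕0⊕0⊕1⊕0⊕0⊕0⊕0⊕0⊕0 = 1
s2 (pos 2,3,6,7,10,11,14,15,18,19,22,23,26,27,30,31): 0⊕1⊕1⊕0⊕1⊕0⊕0⊕0⊕1⊕1⊕0⊕0⊕1⊕0⊕0⊕0 = 0
s4 (pos 4,5,6,7,12,13,14,15,20,21,22,23,28,29,30,31): 0⊕0⊕1⊕0⊕0⊕1⊕0⊕0⊕1⊕0⊕0⊕0⊕1⊕0⊕0⊕0 = 0
s8 (pos 8,9,10,11,12,13,14,15,24,25,26,27,28,29,30,31): 1⊕0⊕1⊕0⊕0⊕1⊕0⊕0⊕0⊕0⊕1⊕0⊕1⊕0⊕0⊕0 = 1
s16 (pos 16,17,18,19,20,21,22,23,24,25,26,27,28,29,30,31): 0⊕0⊕1⊕1⊕1⊕0⊕0⊕0⊕0⊕0⊕1⊕0⊕1⊕0⊕0⊕0 = 1
Syndrome s16…s1 = 11001 → error at position 25.
Flip position 25: 0010010101001000011100000101000 → 0010010101001000011100001101000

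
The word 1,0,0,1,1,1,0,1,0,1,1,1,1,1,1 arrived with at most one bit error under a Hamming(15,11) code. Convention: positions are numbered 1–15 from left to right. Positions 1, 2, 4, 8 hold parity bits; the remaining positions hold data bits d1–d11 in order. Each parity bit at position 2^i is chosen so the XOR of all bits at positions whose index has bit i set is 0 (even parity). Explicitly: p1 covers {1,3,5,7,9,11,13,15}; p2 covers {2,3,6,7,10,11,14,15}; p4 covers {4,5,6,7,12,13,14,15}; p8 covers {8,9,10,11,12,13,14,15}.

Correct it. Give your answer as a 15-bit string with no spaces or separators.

s1 (pos 1,3,5,7,9,11,13,15): 1⊕0⊕1⊕0⊕0⊕1⊕1⊕1 = 1
s2 (pos 2,3,6,7,10,11,14,15): 0⊕0⊕1⊕0⊕1⊕1⊕1⊕1 = 1
s4 (pos 4,5,6,7,12,13,14,15): 1⊕1⊕1⊕0⊕1⊕1⊕1⊕1 = 1
s8 (pos 8,9,10,11,12,13,14,15): 1⊕0⊕1⊕1⊕1⊕1⊕1⊕1 = 1
Syndrome s8…s1 = 1111 → error at position 15.
Flip position 15: 100111010111111 → 100111010111110

100111010111110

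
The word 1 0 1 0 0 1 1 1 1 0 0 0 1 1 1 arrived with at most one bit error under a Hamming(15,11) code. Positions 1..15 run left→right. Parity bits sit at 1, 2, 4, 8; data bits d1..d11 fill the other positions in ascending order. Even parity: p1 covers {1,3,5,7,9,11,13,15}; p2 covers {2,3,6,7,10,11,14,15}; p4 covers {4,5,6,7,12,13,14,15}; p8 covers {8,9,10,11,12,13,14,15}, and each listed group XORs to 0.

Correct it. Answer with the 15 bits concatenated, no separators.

101001111000101

s1 (pos 1,3,5,7,9,11,13,15): 1⊕1⊕0⊕1⊕1⊕0⊕1⊕1 = 0
s2 (pos 2,3,6,7,10,11,14,15): 0⊕1⊕1⊕1⊕0⊕0⊕1⊕1 = 1
s4 (pos 4,5,6,7,12,13,14,15): 0⊕0⊕1⊕1⊕0⊕1⊕1⊕1 = 1
s8 (pos 8,9,10,11,12,13,14,15): 1⊕1⊕0⊕0⊕0⊕1⊕1⊕1 = 1
Syndrome s8…s1 = 1110 → error at position 14.
Flip position 14: 101001111000111 → 101001111000101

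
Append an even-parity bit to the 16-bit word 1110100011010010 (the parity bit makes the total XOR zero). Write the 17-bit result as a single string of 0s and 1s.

11101000110100100

XOR of the 16 data bits: 1⊕1⊕1⊕0⊕1⊕0⊕0⊕0⊕1⊕1⊕0⊕1⊕0⊕0⊕1⊕0 = 0
Parity bit = 0 (so all 17 bits XOR to 0).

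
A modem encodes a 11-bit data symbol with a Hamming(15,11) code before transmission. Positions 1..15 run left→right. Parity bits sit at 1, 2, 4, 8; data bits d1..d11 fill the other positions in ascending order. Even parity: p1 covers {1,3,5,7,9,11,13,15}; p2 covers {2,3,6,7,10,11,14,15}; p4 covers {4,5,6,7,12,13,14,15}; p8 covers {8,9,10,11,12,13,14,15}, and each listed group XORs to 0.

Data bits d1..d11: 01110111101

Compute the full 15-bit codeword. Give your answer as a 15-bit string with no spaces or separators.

Place data at non-parity positions: p1 p2 0 p4 1 1 1 p8 0 1 1 1 1 0 1
p1 (pos 1,3,5,7,9,11,13,15): XOR of data positions = 0⊕1⊕1⊕0⊕1⊕1⊕1 = 1
p2 (pos 2,3,6,7,10,11,14,15): XOR of data positions = 0⊕1⊕1⊕1⊕1⊕0⊕1 = 1
p4 (pos 4,5,6,7,12,13,14,15): XOR of data positions = 1⊕1⊕1⊕1⊕1⊕0⊕1 = 0
p8 (pos 8,9,10,11,12,13,14,15): XOR of data positions = 0⊕1⊕1⊕1⊕1⊕0⊕1 = 1
Codeword: 110011110111101

110011110111101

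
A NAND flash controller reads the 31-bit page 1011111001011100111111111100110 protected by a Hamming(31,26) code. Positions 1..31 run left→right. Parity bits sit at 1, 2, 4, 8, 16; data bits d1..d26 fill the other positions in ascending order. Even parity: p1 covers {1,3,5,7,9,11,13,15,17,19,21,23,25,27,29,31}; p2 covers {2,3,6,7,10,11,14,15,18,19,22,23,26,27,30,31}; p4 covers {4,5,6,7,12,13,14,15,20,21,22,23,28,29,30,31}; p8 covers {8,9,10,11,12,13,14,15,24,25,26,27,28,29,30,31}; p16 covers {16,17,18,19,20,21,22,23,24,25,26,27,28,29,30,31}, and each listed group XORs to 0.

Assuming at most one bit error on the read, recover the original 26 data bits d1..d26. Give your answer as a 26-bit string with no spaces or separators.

11110101111111111111100110

s1 (pos 1,3,5,7,9,11,13,15,17,19,21,23,25,27,29,31): 1⊕1⊕1⊕1⊕0⊕0⊕1⊕0⊕1⊕1⊕1⊕1⊕1⊕0⊕1⊕0 = 1
s2 (pos 2,3,6,7,10,11,14,15,18,19,22,23,26,27,30,31): 0⊕1⊕1⊕1⊕1⊕0⊕1⊕0⊕1⊕1⊕1⊕1⊕1⊕0⊕1⊕0 = 1
s4 (pos 4,5,6,7,12,13,14,15,20,21,22,23,28,29,30,31): 1⊕1⊕1⊕1⊕1⊕1⊕1⊕0⊕1⊕1⊕1⊕1⊕0⊕1⊕1⊕0 = 1
s8 (pos 8,9,10,11,12,13,14,15,24,25,26,27,28,29,30,31): 0⊕0⊕1⊕0⊕1⊕1⊕1⊕0⊕1⊕1⊕1⊕0⊕0⊕1⊕1⊕0 = 1
s16 (pos 16,17,18,19,20,21,22,23,24,25,26,27,28,29,30,31): 0⊕1⊕1⊕1⊕1⊕1⊕1⊕1⊕1⊕1⊕1⊕0⊕0⊕1⊕1⊕0 = 0
Syndrome s16…s1 = 01111 → error at position 15.
Flip position 15: 1011111001011100111111111100110 → 1011111001011110111111111100110
Read data bits from positions 3,5,6,7,9,10,11,12,13,14,15,17,18,19,20,21,22,23,24,25,26,27,28,29,30,31: 11110101111111111111100110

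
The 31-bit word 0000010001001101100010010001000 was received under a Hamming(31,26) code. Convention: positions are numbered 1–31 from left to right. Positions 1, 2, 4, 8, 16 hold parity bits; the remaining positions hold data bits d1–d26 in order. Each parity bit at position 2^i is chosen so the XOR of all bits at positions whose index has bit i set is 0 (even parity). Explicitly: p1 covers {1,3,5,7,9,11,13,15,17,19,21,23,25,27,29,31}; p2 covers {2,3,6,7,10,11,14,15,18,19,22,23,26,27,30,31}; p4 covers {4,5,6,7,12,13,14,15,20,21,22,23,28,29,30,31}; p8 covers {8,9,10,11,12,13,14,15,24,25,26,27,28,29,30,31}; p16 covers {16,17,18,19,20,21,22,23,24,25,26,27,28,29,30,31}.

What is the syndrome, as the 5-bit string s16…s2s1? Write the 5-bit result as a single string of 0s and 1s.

11111

s1 (pos 1,3,5,7,9,11,13,15,17,19,21,23,25,27,29,31): 0⊕0⊕0⊕0⊕0⊕0⊕1⊕0⊕1⊕0⊕1⊕0⊕0⊕0⊕0⊕0 = 1
s2 (pos 2,3,6,7,10,11,14,15,18,19,22,23,26,27,30,31): 0⊕0⊕1⊕0⊕1⊕0⊕1⊕0⊕0⊕0⊕0⊕0⊕0⊕0⊕0⊕0 = 1
s4 (pos 4,5,6,7,12,13,14,15,20,21,22,23,28,29,30,31): 0⊕0⊕1⊕0⊕0⊕1⊕1⊕0⊕0⊕1⊕0⊕0⊕1⊕0⊕0⊕0 = 1
s8 (pos 8,9,10,11,12,13,14,15,24,25,26,27,28,29,30,31): 0⊕0⊕1⊕0⊕0⊕1⊕1⊕0⊕1⊕0⊕0⊕0⊕1⊕0⊕0⊕0 = 1
s16 (pos 16,17,18,19,20,21,22,23,24,25,26,27,28,29,30,31): 1⊕1⊕0⊕0⊕0⊕1⊕0⊕0⊕1⊕0⊕0⊕0⊕1⊕0⊕0⊕0 = 1
Syndrome s16…s1 = 11111 → error at position 31.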